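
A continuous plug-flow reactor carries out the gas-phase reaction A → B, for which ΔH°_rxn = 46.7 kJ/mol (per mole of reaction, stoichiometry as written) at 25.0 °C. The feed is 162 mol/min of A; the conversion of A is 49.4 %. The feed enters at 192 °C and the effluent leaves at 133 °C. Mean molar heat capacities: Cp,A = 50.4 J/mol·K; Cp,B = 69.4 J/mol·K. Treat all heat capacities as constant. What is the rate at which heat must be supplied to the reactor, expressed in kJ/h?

Extent of reaction ξ = 0.494 × 162 = 80.028 mol/min
Reaction term: ξ·ΔH°_rxn = 80.028 × 46.7 = 3737.3 kJ/min
Sensible, feed 192→25 °C: -1363.5 kJ/min
Outlet flows (mol/min): A 81.972, B 80.028
Sensible, products 25→133 °C: 1046 kJ/min
Q = ΔH = 3419.8 kJ/min = 56.997 kW
Heat supplied = 205190 kJ/h

Q_in = 205000 kJ/h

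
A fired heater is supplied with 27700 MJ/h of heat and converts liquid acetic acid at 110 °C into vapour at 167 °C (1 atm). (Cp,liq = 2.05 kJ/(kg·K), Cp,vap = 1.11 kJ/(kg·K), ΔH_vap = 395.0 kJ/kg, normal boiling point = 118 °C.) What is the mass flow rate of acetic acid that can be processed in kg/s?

Δh = 2.05×(118−110) + 395.0 + 1.11×(167−118) = 465.79 kJ/kg
Q = 27700 MJ/h = 7694.4 kJ/s = 7694.4 kJ/s
ṁ = Q/Δh = 7694.4 / 465.79 = 16.519 kg/s

ṁ = 16.5 kg/s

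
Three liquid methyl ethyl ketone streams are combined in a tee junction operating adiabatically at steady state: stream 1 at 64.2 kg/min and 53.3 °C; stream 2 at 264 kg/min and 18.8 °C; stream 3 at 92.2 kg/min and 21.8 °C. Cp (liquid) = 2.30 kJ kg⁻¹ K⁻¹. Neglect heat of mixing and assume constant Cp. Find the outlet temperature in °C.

T_out = 24.7 °C

Adiabatic, steady state ⇒ Σ ṁᵢCp,ᵢ(T_out − Tᵢ) = 0
Σ ṁᵢCp,ᵢTᵢ = 64.2×2.30×53.3 + 264×2.30×18.8 + 92.2×2.30×21.8 = 23909
Σ ṁᵢCp,ᵢ = 64.2×2.30 + 264×2.30 + 92.2×2.30 = 966.92
T_out = 23909 / 966.92 = 24.726 °C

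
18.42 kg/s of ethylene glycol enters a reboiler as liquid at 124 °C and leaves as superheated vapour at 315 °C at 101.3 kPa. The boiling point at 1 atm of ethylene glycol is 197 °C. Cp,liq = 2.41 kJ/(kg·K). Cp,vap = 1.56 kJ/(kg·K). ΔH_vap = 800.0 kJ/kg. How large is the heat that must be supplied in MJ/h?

Q = 76900 MJ/h

liquid 124→197 °C: 175.93 kJ/kg
vaporisation at 197 °C: 800 kJ/kg
vapour 197→315 °C: 184.08 kJ/kg
Δh = 175.93 + 800 + 184.08 = 1160 kJ/kg
Q = ṁ·Δh = 18.42 kg/s × 1160 kJ/kg = 21367 kJ/s
|Q| = 21367 kW = 76923 MJ/h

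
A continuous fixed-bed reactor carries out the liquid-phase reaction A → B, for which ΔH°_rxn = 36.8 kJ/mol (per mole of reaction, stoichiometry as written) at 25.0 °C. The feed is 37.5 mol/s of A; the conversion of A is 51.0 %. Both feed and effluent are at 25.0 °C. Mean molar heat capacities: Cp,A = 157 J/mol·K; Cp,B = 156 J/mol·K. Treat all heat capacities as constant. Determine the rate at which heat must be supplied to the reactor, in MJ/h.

Extent of reaction ξ = 0.510 × 37.5 = 19.125 mol/s
Reaction term: ξ·ΔH°_rxn = 19.125 × 36.8 = 703.8 kJ/s
Q = ΔH = 703.8 kJ/s = 703.8 kW
Heat supplied = 2533.7 MJ/h

Q_in = 2530 MJ/h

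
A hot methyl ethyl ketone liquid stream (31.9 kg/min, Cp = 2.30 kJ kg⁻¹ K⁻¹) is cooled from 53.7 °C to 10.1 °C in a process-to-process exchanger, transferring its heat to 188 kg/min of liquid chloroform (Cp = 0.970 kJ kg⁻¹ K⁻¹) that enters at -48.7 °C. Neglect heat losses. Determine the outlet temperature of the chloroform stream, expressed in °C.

T_c,out = -31.2 °C

Heat released by hot stream: Q = 31.9 × 2.30 × (53.7 − 10.1) = 3198.9 kJ/min
Energy balance on cold side (adiabatic exchanger): Q = ṁ_c·Cp_c·(T_c,out − T_c,in)
T_c,out = -48.7 + 3198.9/(188 × 0.970) = -31.158 °C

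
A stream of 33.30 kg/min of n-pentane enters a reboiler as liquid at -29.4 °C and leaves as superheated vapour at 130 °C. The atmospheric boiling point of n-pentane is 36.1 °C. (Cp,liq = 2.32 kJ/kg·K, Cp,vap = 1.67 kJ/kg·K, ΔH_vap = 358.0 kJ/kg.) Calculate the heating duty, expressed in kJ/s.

Q = 370 kJ/s

liquid -29.4→36.1 °C: 151.96 kJ/kg
vaporisation at 36.1 °C: 358 kJ/kg
vapour 36.1→130 °C: 156.81 kJ/kg
Δh = 151.96 + 358 + 156.81 = 666.77 kJ/kg
Q = ṁ·Δh = 33.30 kg/min × 666.77 kJ/kg = 22204 kJ/min
|Q| = 370.06 kW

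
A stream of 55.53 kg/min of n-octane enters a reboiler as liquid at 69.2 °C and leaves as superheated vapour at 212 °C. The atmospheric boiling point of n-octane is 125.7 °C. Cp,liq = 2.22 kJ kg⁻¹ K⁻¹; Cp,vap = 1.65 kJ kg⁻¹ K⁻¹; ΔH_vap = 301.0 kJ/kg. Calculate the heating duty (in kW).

Q = 526 kW

liquid 69.2→125.7 °C: 125.43 kJ/kg
vaporisation at 125.7 °C: 301 kJ/kg
vapour 125.7→212 °C: 142.39 kJ/kg
Δh = 125.43 + 301 + 142.39 = 568.83 kJ/kg
Q = ṁ·Δh = 55.53 kg/min × 568.83 kJ/kg = 31587 kJ/min
|Q| = 526.45 kW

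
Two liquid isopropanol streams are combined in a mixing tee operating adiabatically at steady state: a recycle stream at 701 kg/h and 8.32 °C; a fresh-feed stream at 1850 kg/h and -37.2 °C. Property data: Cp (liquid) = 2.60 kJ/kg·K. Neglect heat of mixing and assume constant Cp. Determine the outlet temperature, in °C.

Energy balance with Q = 0: Σ ṁᵢCp,ᵢ(T_out − Tᵢ) = 0
Σ ṁᵢCp,ᵢTᵢ = 701×2.60×8.32 + 1850×2.60×-37.2 = -163770
Σ ṁᵢCp,ᵢ = 701×2.60 + 1850×2.60 = 6632.6
T_out = -163770 / 6632.6 = -24.691 °C

T_out = -24.7 °C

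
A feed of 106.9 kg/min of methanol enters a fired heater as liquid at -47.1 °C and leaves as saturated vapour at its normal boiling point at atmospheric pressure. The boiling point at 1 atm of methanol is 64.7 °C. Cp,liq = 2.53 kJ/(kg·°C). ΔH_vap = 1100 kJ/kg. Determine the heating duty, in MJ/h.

liquid -47.1→64.7 °C: 282.85 kJ/kg
vaporisation at 64.7 °C: 1100 kJ/kg
Δh = 282.85 + 1100 = 1382.9 kJ/kg
Q = ṁ·Δh = 106.9 kg/min × 1382.9 kJ/kg = 147830 kJ/min
|Q| = 2463.8 kW = 8869.6 MJ/h

Q = 8870 MJ/h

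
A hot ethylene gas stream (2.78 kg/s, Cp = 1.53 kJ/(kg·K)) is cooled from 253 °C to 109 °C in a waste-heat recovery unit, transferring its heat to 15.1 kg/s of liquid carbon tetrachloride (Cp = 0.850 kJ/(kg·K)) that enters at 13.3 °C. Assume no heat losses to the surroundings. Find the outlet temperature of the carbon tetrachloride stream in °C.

Heat released by hot stream: Q = 2.78 × 1.53 × (253 − 109) = 612.49 kJ/s
Energy balance on cold side (adiabatic exchanger): Q = ṁ_c·Cp_c·(T_c,out − T_c,in)
T_c,out = 13.3 + 612.49/(15.1 × 0.850) = 61.02 °C

T_c,out = 61.0 °C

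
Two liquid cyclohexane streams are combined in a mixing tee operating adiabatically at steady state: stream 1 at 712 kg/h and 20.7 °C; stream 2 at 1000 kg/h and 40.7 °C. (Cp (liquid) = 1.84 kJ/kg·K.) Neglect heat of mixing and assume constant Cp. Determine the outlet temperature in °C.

Energy balance with Q = 0: Σ ṁᵢCp,ᵢ(T_out − Tᵢ) = 0
Σ ṁᵢCp,ᵢTᵢ = 712×1.84×20.7 + 1000×1.84×40.7 = 102010
Σ ṁᵢCp,ᵢ = 712×1.84 + 1000×1.84 = 3150.1
T_out = 102010 / 3150.1 = 32.382 °C

T_out = 32.4 °C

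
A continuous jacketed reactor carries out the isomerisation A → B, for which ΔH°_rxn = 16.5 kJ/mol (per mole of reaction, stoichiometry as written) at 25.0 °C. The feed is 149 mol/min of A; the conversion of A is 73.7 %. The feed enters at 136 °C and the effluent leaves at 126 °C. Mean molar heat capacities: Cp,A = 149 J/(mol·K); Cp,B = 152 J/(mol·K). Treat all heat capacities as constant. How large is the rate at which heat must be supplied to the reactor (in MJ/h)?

Q_in = 97.4 MJ/h

Extent of reaction ξ = 0.737 × 149 = 109.81 mol/min
Reaction term: ξ·ΔH°_rxn = 109.81 × 16.5 = 1811.9 kJ/min
Sensible, feed 136→25 °C: -2464.3 kJ/min
Outlet flows (mol/min): A 39.187, B 109.81
Sensible, products 25→126 °C: 2275.6 kJ/min
Q = ΔH = 1623.2 kJ/min = 27.053 kW
Heat supplied = 97.391 MJ/h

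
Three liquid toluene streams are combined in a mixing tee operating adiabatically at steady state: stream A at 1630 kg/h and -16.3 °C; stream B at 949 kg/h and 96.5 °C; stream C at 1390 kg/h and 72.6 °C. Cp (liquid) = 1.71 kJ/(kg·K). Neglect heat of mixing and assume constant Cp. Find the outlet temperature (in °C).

Energy balance with Q = 0: Σ ṁᵢCp,ᵢ(T_out − Tᵢ) = 0
T_out = Σ ṁᵢCp,ᵢTᵢ / Σ ṁᵢCp,ᵢ
      = 283730 / 6787 = 41.805 °C

T_out = 41.8 °C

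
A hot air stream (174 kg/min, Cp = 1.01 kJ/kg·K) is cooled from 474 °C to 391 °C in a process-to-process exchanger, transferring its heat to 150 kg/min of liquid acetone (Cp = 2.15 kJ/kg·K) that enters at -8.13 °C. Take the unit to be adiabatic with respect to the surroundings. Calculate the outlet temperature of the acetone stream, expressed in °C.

T_c,out = 37.1 °C

Heat released by hot stream: Q = 174 × 1.01 × (474 − 391) = 14586 kJ/min
Energy balance on cold side (adiabatic exchanger): Q = ṁ_c·Cp_c·(T_c,out − T_c,in)
T_c,out = -8.13 + 14586/(150 × 2.15) = 37.099 °C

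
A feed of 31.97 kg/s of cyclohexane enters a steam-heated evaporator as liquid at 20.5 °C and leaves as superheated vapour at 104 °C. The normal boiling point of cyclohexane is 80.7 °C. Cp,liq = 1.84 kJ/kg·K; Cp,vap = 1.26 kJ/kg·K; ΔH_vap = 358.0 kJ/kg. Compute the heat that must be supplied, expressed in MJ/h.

Q = 57300 MJ/h

liquid 20.5→80.7 °C: 110.77 kJ/kg
vaporisation at 80.7 °C: 358 kJ/kg
vapour 80.7→104 °C: 29.358 kJ/kg
Δh = 110.77 + 358 + 29.358 = 498.13 kJ/kg
Q = ṁ·Δh = 31.97 kg/s × 498.13 kJ/kg = 15925 kJ/s
|Q| = 15925 kW = 57330 MJ/h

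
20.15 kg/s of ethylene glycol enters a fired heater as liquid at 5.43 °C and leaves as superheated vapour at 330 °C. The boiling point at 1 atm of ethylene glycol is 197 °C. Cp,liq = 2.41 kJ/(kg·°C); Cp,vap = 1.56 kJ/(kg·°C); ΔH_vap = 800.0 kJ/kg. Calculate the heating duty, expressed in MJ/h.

Q = 107000 MJ/h

liquid 5.43→197 °C: 461.68 kJ/kg
vaporisation at 197 °C: 800 kJ/kg
vapour 197→330 °C: 207.48 kJ/kg
Δh = 461.68 + 800 + 207.48 = 1469.2 kJ/kg
Q = ṁ·Δh = 20.15 kg/s × 1469.2 kJ/kg = 29604 kJ/s
|Q| = 29604 kW = 106570 MJ/h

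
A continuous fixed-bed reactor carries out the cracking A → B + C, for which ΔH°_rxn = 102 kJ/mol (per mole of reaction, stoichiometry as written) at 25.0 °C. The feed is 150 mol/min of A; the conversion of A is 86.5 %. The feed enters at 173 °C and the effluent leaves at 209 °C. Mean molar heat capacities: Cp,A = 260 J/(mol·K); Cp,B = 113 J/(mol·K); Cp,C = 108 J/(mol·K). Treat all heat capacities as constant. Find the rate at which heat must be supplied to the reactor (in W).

Q_in = 228000 W

Extent of reaction ξ = 0.865 × 150 = 129.75 mol/min
Reaction term: ξ·ΔH°_rxn = 129.75 × 102 = 13234 kJ/min
Sensible, feed 173→25 °C: -5772 kJ/min
Outlet flows (mol/min): A 20.25, B 129.75, C 129.75
Sensible, products 25→209 °C: 6244.9 kJ/min
Q = ΔH = 13707 kJ/min = 228.46 kW
Heat supplied = 228460 W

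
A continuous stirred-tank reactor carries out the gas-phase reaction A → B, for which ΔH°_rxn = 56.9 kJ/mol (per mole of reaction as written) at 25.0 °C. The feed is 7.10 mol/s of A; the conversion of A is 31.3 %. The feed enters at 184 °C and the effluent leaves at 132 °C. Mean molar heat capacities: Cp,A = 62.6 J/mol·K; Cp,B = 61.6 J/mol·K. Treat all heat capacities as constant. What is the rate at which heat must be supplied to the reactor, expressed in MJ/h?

Q_in = 371 MJ/h

Extent of reaction ξ = 0.313 × 7.10 = 2.2223 mol/s
Reaction term: ξ·ΔH°_rxn = 2.2223 × 56.9 = 126.45 kJ/s
Sensible, feed 184→25 °C: -70.669 kJ/s
Outlet flows (mol/s): A 4.8777, B 2.2223
Sensible, products 25→132 °C: 47.319 kJ/s
Q = ΔH = 103.1 kJ/s = 103.1 kW
Heat supplied = 371.16 MJ/h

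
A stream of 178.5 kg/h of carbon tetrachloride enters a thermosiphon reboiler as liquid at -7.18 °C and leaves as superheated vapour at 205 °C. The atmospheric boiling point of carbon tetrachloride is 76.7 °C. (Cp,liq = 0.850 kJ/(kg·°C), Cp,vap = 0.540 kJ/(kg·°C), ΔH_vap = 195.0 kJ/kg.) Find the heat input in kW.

Q = 16.6 kW

liquid -7.18→76.7 °C: 71.298 kJ/kg
vaporisation at 76.7 °C: 195 kJ/kg
vapour 76.7→205 °C: 69.282 kJ/kg
Δh = 71.298 + 195 + 69.282 = 335.58 kJ/kg
Q = ṁ·Δh = 178.5 kg/h × 335.58 kJ/kg = 59901 kJ/h
|Q| = 16.639 kW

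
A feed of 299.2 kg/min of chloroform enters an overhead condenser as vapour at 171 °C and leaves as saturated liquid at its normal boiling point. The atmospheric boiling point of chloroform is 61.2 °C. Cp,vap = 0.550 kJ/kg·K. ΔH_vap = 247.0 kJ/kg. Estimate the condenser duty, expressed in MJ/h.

Q_c = 5520 MJ/h

vapour 171→61.2 °C: -60.39 kJ/kg
condensation at 61.2 °C: -247 kJ/kg
Δh = -60.39 + -247 = -307.39 kJ/kg
Q = ṁ·Δh = 299.2 kg/min × -307.39 kJ/kg = -91971 kJ/min
|Q| = 1532.9 kW = 5518.3 MJ/h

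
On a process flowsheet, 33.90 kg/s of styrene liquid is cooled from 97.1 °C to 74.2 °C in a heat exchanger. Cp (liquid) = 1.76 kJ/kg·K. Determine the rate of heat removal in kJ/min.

Q_c = 82000 kJ/min

Q = ṁ·Cp·ΔT = 33.90 × 1.76 × (74.2 − 97.1) = -1366.3 kJ/s
Cooling duty = 81978 kJ/min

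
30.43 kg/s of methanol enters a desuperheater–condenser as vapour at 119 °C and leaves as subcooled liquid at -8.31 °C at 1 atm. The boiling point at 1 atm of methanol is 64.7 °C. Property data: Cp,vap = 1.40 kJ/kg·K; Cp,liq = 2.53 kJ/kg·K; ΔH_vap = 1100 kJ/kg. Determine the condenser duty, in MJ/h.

vapour 119→64.7 °C: -76.02 kJ/kg
condensation at 64.7 °C: -1100 kJ/kg
liquid 64.7→-8.31 °C: -184.72 kJ/kg
Δh = -76.02 + -1100 + -184.72 = -1360.7 kJ/kg
Q = ṁ·Δh = 30.43 kg/s × -1360.7 kJ/kg = -41407 kJ/s
|Q| = 41407 kW = 149070 MJ/h

Q_c = 149000 MJ/h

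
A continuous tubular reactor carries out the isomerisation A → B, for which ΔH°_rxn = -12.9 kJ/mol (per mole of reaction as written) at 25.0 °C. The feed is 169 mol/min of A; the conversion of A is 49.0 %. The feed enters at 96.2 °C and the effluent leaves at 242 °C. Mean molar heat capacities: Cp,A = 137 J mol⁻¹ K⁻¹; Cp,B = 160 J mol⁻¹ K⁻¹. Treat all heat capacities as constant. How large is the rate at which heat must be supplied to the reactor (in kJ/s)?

Extent of reaction ξ = 0.490 × 169 = 82.81 mol/min
Reaction term: ξ·ΔH°_rxn = 82.81 × -12.9 = -1068.2 kJ/min
Sensible, feed 96.2→25 °C: -1648.5 kJ/min
Outlet flows (mol/min): A 86.19, B 82.81
Sensible, products 25→242 °C: 5437.5 kJ/min
Q = ΔH = 2720.8 kJ/min = 45.346 kW
Heat supplied = 45.346 kJ/s

Q_in = 45.3 kJ/s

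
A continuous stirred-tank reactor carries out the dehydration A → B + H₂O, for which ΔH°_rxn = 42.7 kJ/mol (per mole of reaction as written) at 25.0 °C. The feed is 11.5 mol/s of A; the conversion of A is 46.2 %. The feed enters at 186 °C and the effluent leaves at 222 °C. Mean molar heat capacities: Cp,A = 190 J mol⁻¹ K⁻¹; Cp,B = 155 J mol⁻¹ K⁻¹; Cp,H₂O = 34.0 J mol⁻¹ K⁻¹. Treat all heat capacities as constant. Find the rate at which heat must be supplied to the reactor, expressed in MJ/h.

Extent of reaction ξ = 0.462 × 11.5 = 5.313 mol/s
Reaction term: ξ·ΔH°_rxn = 5.313 × 42.7 = 226.87 kJ/s
Sensible, feed 186→25 °C: -351.79 kJ/s
Outlet flows (mol/s): A 6.187, B 5.313, H₂O 5.313
Sensible, products 25→222 °C: 429.4 kJ/s
Q = ΔH = 304.48 kJ/s = 304.48 kW
Heat supplied = 1096.1 MJ/h

Q_in = 1100 MJ/h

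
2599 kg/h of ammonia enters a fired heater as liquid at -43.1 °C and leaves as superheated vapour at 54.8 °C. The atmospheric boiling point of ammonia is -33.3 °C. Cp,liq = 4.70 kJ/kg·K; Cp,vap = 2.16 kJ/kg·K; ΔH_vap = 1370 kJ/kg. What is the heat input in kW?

Q = 1160 kW

liquid -43.1→-33.3 °C: 46.06 kJ/kg
vaporisation at -33.3 °C: 1370 kJ/kg
vapour -33.3→54.8 °C: 190.3 kJ/kg
Δh = 46.06 + 1370 + 190.3 = 1606.4 kJ/kg
Q = ṁ·Δh = 2599 kg/h × 1606.4 kJ/kg = 4.1749e+06 kJ/h
|Q| = 1159.7 kW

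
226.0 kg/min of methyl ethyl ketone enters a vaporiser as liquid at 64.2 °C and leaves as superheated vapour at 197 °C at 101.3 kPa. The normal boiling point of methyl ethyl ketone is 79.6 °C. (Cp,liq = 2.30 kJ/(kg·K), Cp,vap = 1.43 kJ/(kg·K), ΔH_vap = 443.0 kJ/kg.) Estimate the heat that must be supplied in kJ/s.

Q = 2430 kJ/s

liquid 64.2→79.6 °C: 35.42 kJ/kg
vaporisation at 79.6 °C: 443 kJ/kg
vapour 79.6→197 °C: 167.88 kJ/kg
Δh = 35.42 + 443 + 167.88 = 646.3 kJ/kg
Q = ṁ·Δh = 226.0 kg/min × 646.3 kJ/kg = 146060 kJ/min
|Q| = 2434.4 kW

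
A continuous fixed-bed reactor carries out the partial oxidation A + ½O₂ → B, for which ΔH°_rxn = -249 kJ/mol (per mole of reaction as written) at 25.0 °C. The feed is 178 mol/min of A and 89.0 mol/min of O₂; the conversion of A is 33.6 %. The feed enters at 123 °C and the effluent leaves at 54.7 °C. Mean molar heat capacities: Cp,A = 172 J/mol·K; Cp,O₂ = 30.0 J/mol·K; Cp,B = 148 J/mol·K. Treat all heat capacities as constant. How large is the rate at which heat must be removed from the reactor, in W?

Extent of reaction ξ = 0.336 × 178 = 59.808 mol/min
Reaction term: ξ·ΔH°_rxn = 59.808 × -249 = -14892 kJ/min
Sensible, feed 123→25 °C: -3262 kJ/min
Outlet flows (mol/min): A 118.19, O₂ 59.096, B 59.808
Sensible, products 25→54.7 °C: 919.32 kJ/min
Q = ΔH = -17235 kJ/min = -287.25 kW
Heat removed = 287250 W

Q_out = 287000 W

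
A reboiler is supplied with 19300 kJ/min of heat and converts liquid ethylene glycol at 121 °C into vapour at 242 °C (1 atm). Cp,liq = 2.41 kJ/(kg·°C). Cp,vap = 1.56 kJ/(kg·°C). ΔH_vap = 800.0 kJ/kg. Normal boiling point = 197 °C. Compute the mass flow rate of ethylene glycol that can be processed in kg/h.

Δh = 2.41×(197−121) + 800.0 + 1.56×(242−197) = 1053.4 kJ/kg
Q = 19300 kJ/min = 321.67 kJ/s = 1.158e+06 kJ/h
ṁ = Q/Δh = 1.158e+06 / 1053.4 = 1099.3 kg/h

ṁ = 1100 kg/h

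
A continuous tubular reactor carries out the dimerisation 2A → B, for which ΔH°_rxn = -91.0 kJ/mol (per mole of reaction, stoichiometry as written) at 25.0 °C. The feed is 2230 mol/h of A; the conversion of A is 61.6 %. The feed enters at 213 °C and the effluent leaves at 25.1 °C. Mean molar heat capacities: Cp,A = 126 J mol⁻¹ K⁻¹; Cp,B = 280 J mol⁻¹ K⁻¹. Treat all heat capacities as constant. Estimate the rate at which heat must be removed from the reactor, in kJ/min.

Q_out = 1920 kJ/min

Extent of reaction ξ = 0.616 × 2230 / 2 = 686.84 mol/h
Reaction term: ξ·ΔH°_rxn = 686.84 × -91.0 = -62502 kJ/h
Sensible, feed 213→25 °C: -52824 kJ/h
Outlet flows (mol/h): A 856.32, B 686.84
Sensible, products 25→25.1 °C: 30.021 kJ/h
Q = ΔH = -115300 kJ/h = -32.027 kW
Heat removed = 1921.6 kJ/min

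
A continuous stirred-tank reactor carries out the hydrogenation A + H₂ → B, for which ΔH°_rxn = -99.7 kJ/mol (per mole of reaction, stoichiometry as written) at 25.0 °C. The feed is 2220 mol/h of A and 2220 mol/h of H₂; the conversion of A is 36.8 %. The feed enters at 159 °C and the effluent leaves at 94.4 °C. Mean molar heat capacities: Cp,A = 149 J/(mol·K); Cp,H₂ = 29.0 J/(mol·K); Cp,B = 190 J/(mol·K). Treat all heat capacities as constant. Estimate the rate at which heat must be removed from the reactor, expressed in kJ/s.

Q_out = 29.5 kJ/s

Extent of reaction ξ = 0.368 × 2220 = 816.96 mol/h
Reaction term: ξ·ΔH°_rxn = 816.96 × -99.7 = -81451 kJ/h
Sensible, feed 159→25 °C: -52951 kJ/h
Outlet flows (mol/h): A 1403, H₂ 1403, B 816.96
Sensible, products 25→94.4 °C: 28104 kJ/h
Q = ΔH = -106300 kJ/h = -29.527 kW
Heat removed = 29.527 kJ/s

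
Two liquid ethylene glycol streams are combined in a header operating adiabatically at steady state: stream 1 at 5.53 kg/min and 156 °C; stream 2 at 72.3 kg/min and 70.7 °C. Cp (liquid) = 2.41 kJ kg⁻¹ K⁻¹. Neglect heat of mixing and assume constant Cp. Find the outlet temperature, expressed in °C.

Adiabatic, steady state ⇒ Σ ṁᵢCp,ᵢ(T_out − Tᵢ) = 0
Σ ṁᵢCp,ᵢTᵢ = 5.53×2.41×156 + 72.3×2.41×70.7 = 14398
Σ ṁᵢCp,ᵢ = 5.53×2.41 + 72.3×2.41 = 187.57
T_out = 14398 / 187.57 = 76.761 °C

T_out = 76.8 °C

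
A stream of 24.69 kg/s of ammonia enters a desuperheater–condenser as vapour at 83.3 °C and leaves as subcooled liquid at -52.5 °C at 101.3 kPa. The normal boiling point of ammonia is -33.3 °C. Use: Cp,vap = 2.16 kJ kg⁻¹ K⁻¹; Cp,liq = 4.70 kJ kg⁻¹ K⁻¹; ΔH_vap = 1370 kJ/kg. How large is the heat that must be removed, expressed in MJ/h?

vapour 83.3→-33.3 °C: -251.86 kJ/kg
condensation at -33.3 °C: -1370 kJ/kg
liquid -33.3→-52.5 °C: -90.24 kJ/kg
Δh = -251.86 + -1370 + -90.24 = -1712.1 kJ/kg
Q = ṁ·Δh = 24.69 kg/s × -1712.1 kJ/kg = -42272 kJ/s
|Q| = 42272 kW = 152180 MJ/h

Q_c = 152000 MJ/h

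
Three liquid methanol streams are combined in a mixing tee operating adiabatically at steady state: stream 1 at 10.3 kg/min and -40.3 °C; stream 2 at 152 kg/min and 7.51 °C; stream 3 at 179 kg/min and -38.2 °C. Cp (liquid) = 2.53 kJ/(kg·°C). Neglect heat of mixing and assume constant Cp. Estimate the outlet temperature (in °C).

No heat crosses the boundary, so H_out = H_in.
T_out = Σ ṁᵢCp,ᵢTᵢ / Σ ṁᵢCp,ᵢ
      = -15462 / 863.49 = -17.906 °C

T_out = -17.9 °C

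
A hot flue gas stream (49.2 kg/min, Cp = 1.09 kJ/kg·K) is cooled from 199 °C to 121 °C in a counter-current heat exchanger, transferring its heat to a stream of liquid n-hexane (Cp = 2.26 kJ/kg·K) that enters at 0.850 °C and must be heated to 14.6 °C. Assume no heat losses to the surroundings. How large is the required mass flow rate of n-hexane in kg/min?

Heat released by hot stream: Q = 49.2 × 1.09 × (199 − 121) = 4183 kJ/min
Energy balance on cold side (adiabatic exchanger): Q = ṁ_c·Cp_c·(T_c,out − T_c,in)
ṁ_c = 4183 / [2.26 × (14.6 − 0.850)] = 134.61 kg/min

ṁ_c = 135 kg/min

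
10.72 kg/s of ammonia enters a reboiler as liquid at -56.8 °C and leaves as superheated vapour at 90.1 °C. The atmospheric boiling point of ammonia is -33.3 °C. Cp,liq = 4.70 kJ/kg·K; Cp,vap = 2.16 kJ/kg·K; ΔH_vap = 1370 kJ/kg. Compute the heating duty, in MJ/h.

liquid -56.8→-33.3 °C: 110.45 kJ/kg
vaporisation at -33.3 °C: 1370 kJ/kg
vapour -33.3→90.1 °C: 266.54 kJ/kg
Δh = 110.45 + 1370 + 266.54 = 1747 kJ/kg
Q = ṁ·Δh = 10.72 kg/s × 1747 kJ/kg = 18728 kJ/s
|Q| = 18728 kW = 67420 MJ/h

Q = 67400 MJ/h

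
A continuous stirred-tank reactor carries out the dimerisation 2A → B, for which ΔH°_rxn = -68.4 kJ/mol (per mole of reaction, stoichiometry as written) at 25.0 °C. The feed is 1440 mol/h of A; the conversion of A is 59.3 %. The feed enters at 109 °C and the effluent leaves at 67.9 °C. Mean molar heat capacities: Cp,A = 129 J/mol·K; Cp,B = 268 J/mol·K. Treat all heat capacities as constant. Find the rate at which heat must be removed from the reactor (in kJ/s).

Extent of reaction ξ = 0.593 × 1440 / 2 = 426.96 mol/h
Reaction term: ξ·ΔH°_rxn = 426.96 × -68.4 = -29204 kJ/h
Sensible, feed 109→25 °C: -15604 kJ/h
Outlet flows (mol/h): A 586.08, B 426.96
Sensible, products 25→67.9 °C: 8152.3 kJ/h
Q = ΔH = -36656 kJ/h = -10.182 kW
Heat removed = 10.182 kJ/s

Q_out = 10.2 kJ/s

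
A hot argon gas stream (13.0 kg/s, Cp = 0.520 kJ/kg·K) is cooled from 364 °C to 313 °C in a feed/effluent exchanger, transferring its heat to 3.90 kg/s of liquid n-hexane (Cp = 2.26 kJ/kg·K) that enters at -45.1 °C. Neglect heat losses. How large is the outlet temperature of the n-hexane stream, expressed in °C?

T_c,out = -5.98 °C

Heat released by hot stream: Q = 13.0 × 0.520 × (364 − 313) = 344.76 kJ/s
Energy balance on cold side (adiabatic exchanger): Q = ṁ_c·Cp_c·(T_c,out − T_c,in)
T_c,out = -45.1 + 344.76/(3.90 × 2.26) = -5.985 °C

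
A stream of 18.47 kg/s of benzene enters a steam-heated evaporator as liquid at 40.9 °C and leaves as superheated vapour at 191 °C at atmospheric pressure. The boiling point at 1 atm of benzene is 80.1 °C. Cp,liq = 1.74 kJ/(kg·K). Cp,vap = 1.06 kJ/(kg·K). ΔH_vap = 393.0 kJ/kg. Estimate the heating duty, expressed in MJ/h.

Q = 38500 MJ/h

liquid 40.9→80.1 °C: 68.208 kJ/kg
vaporisation at 80.1 °C: 393 kJ/kg
vapour 80.1→191 °C: 117.55 kJ/kg
Δh = 68.208 + 393 + 117.55 = 578.76 kJ/kg
Q = ṁ·Δh = 18.47 kg/s × 578.76 kJ/kg = 10690 kJ/s
|Q| = 10690 kW = 38483 MJ/h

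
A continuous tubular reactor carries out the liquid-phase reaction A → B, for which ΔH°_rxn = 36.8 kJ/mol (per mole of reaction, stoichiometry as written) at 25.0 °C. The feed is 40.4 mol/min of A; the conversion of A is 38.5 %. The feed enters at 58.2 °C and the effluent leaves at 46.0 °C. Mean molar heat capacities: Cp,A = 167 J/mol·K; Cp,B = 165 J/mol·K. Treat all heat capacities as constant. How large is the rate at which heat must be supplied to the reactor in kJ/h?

Q_in = 29400 kJ/h

Extent of reaction ξ = 0.385 × 40.4 = 15.554 mol/min
Reaction term: ξ·ΔH°_rxn = 15.554 × 36.8 = 572.39 kJ/min
Sensible, feed 58.2→25 °C: -223.99 kJ/min
Outlet flows (mol/min): A 24.846, B 15.554
Sensible, products 25→46.0 °C: 141.03 kJ/min
Q = ΔH = 489.42 kJ/min = 8.157 kW
Heat supplied = 29365 kJ/h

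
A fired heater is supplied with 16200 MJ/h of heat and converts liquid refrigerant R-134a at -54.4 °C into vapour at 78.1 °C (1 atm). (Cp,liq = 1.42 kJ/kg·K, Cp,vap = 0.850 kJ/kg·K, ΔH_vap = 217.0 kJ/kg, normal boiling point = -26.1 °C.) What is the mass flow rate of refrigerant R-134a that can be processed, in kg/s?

Δh = 1.42×(-26.1−-54.4) + 217.0 + 0.850×(78.1−-26.1) = 345.76 kJ/kg
Q = 16200 MJ/h = 4500 kJ/s = 4500 kJ/s
ṁ = Q/Δh = 4500 / 345.76 = 13.015 kg/s

ṁ = 13.0 kg/s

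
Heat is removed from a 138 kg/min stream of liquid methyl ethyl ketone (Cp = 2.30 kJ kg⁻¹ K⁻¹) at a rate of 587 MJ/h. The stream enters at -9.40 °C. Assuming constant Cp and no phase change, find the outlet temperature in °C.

T_out = -40.2 °C

Q = 587 MJ/h = 9783.3 kJ/min
ΔT = Q/(ṁ·Cp) = 9783.3/(138×2.30) = 30.823 K
T_out = -9.40 − 30.823 = -40.223 °C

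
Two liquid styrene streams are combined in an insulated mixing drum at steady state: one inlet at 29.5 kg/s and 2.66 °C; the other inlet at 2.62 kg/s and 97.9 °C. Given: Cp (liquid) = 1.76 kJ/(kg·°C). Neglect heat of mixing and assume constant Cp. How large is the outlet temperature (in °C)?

Adiabatic, steady state ⇒ Σ ṁᵢCp,ᵢ(T_out − Tᵢ) = 0
T_out = Σ ṁᵢCp,ᵢTᵢ / Σ ṁᵢCp,ᵢ
      = 589.54 / 56.531 = 10.429 °C

T_out = 10.4 °C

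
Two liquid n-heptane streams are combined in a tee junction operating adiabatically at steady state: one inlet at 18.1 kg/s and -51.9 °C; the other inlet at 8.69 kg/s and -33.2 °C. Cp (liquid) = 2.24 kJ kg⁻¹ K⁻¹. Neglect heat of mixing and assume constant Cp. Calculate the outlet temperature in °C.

T_out = -45.8 °C

Energy balance with Q = 0: Σ ṁᵢCp,ᵢ(T_out − Tᵢ) = 0
Σ ṁᵢCp,ᵢTᵢ = 18.1×2.24×-51.9 + 8.69×2.24×-33.2 = -2750.5
Σ ṁᵢCp,ᵢ = 18.1×2.24 + 8.69×2.24 = 60.01
T_out = -2750.5 / 60.01 = -45.834 °C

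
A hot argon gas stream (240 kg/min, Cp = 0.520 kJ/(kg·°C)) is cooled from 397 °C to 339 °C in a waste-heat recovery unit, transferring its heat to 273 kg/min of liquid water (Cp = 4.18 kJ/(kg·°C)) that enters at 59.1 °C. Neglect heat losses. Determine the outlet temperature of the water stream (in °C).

Heat released by hot stream: Q = 240 × 0.520 × (397 − 339) = 7238.4 kJ/min
Energy balance on cold side (adiabatic exchanger): Q = ṁ_c·Cp_c·(T_c,out − T_c,in)
T_c,out = 59.1 + 7238.4/(273 × 4.18) = 65.443 °C

T_c,out = 65.4 °C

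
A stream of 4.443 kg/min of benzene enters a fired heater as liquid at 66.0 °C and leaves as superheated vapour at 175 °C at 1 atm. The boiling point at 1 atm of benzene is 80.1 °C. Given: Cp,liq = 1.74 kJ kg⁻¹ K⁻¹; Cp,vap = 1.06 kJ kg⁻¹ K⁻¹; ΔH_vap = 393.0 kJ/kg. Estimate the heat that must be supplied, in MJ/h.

liquid 66.0→80.1 °C: 24.534 kJ/kg
vaporisation at 80.1 °C: 393 kJ/kg
vapour 80.1→175 °C: 100.59 kJ/kg
Δh = 24.534 + 393 + 100.59 = 518.13 kJ/kg
Q = ṁ·Δh = 4.443 kg/min × 518.13 kJ/kg = 2302 kJ/min
|Q| = 38.367 kW = 138.12 MJ/h

Q = 138 MJ/h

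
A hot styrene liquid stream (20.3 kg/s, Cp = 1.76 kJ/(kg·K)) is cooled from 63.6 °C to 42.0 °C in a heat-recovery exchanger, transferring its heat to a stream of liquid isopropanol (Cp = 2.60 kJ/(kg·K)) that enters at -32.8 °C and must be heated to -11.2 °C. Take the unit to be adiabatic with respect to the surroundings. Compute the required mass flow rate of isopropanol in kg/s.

Heat released by hot stream: Q = 20.3 × 1.76 × (63.6 − 42.0) = 771.72 kJ/s
Energy balance on cold side (adiabatic exchanger): Q = ṁ_c·Cp_c·(T_c,out − T_c,in)
ṁ_c = 771.72 / [2.60 × (-11.2 − -32.8)] = 13.742 kg/s

ṁ_c = 13.7 kg/s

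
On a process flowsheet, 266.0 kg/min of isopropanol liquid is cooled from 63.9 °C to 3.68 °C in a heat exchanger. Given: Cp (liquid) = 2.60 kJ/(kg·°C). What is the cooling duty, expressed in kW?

Q_c = 694 kW

Q = ṁ·Cp·ΔT = 266.0 × 2.60 × (3.68 − 63.9) = -41648 kJ/min
Converting: 41648 / 60 s = 694.14 kW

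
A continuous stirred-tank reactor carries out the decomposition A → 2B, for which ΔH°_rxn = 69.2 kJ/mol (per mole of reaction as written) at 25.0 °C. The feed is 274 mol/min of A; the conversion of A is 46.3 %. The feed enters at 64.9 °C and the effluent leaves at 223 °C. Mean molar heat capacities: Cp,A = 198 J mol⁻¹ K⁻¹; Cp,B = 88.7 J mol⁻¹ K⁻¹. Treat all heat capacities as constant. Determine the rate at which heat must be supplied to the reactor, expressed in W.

Q_in = 281000 W

Extent of reaction ξ = 0.463 × 274 = 126.86 mol/min
Reaction term: ξ·ΔH°_rxn = 126.86 × 69.2 = 8778.9 kJ/min
Sensible, feed 64.9→25 °C: -2164.7 kJ/min
Outlet flows (mol/min): A 147.14, B 253.72
Sensible, products 25→223 °C: 10224 kJ/min
Q = ΔH = 16839 kJ/min = 280.64 kW
Heat supplied = 280640 W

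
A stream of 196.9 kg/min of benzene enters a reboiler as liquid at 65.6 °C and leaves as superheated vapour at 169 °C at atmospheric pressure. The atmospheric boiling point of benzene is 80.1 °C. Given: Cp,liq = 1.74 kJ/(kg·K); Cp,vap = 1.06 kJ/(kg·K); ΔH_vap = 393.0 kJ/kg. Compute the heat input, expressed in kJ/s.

Q = 1680 kJ/s

liquid 65.6→80.1 °C: 25.23 kJ/kg
vaporisation at 80.1 °C: 393 kJ/kg
vapour 80.1→169 °C: 94.234 kJ/kg
Δh = 25.23 + 393 + 94.234 = 512.46 kJ/kg
Q = ṁ·Δh = 196.9 kg/min × 512.46 kJ/kg = 100900 kJ/min
|Q| = 1681.7 kW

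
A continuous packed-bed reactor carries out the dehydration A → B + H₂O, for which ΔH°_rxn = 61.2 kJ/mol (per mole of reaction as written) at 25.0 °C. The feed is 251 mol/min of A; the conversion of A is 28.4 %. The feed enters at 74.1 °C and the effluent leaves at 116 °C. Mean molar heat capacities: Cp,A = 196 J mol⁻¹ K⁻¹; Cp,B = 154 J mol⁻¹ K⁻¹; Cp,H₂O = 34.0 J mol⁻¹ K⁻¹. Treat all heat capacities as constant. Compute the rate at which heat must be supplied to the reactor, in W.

Extent of reaction ξ = 0.284 × 251 = 71.284 mol/min
Reaction term: ξ·ΔH°_rxn = 71.284 × 61.2 = 4362.6 kJ/min
Sensible, feed 74.1→25 °C: -2415.5 kJ/min
Outlet flows (mol/min): A 179.72, B 71.284, H₂O 71.284
Sensible, products 25→116 °C: 4424.9 kJ/min
Q = ΔH = 6372 kJ/min = 106.2 kW
Heat supplied = 106200 W

Q_in = 106000 W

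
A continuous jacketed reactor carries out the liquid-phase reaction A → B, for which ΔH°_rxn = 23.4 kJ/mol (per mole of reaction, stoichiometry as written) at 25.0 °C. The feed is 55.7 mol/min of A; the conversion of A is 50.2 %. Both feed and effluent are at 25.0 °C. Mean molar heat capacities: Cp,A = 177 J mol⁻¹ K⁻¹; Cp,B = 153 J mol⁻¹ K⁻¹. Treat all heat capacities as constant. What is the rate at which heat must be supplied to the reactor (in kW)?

Q_in = 10.9 kW

Extent of reaction ξ = 0.502 × 55.7 = 27.961 mol/min
Reaction term: ξ·ΔH°_rxn = 27.961 × 23.4 = 654.3 kJ/min
Q = ΔH = 654.3 kJ/min = 10.905 kW
Heat supplied = 10.905 kW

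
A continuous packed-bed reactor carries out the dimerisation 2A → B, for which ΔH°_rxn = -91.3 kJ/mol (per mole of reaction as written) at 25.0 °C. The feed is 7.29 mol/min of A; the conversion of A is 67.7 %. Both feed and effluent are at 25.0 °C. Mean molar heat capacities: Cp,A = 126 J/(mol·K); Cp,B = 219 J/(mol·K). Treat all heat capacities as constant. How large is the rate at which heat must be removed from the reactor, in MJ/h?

Q_out = 13.5 MJ/h

Extent of reaction ξ = 0.677 × 7.29 / 2 = 2.4677 mol/min
Reaction term: ξ·ΔH°_rxn = 2.4677 × -91.3 = -225.3 kJ/min
Q = ΔH = -225.3 kJ/min = -3.755 kW
Heat removed = 13.518 MJ/h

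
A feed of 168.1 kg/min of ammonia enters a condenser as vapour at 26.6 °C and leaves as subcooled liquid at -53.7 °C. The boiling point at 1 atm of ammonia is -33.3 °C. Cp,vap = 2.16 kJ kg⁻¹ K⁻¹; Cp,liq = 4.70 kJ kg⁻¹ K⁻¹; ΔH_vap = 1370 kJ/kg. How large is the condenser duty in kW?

Q_c = 4470 kW

vapour 26.6→-33.3 °C: -129.38 kJ/kg
condensation at -33.3 °C: -1370 kJ/kg
liquid -33.3→-53.7 °C: -95.88 kJ/kg
Δh = -129.38 + -1370 + -95.88 = -1595.3 kJ/kg
Q = ṁ·Δh = 168.1 kg/min × -1595.3 kJ/kg = -268160 kJ/min
|Q| = 4469.4 kW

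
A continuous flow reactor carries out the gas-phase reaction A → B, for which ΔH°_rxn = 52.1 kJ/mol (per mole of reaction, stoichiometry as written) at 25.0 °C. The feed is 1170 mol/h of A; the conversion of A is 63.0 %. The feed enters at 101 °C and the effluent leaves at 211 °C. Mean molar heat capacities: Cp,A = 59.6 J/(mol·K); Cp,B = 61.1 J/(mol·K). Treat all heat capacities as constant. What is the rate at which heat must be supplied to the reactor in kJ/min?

Extent of reaction ξ = 0.630 × 1170 = 737.1 mol/h
Reaction term: ξ·ΔH°_rxn = 737.1 × 52.1 = 38403 kJ/h
Sensible, feed 101→25 °C: -5299.6 kJ/h
Outlet flows (mol/h): A 432.9, B 737.1
Sensible, products 25→211 °C: 13176 kJ/h
Q = ΔH = 46279 kJ/h = 12.855 kW
Heat supplied = 771.32 kJ/min

Q_in = 771 kJ/min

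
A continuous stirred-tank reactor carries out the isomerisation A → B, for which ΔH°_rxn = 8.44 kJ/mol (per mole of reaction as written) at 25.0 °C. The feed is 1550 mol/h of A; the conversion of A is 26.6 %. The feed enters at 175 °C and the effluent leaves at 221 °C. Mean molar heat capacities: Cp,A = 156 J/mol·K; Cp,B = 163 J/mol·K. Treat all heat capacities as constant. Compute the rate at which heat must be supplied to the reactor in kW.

Extent of reaction ξ = 0.266 × 1550 = 412.3 mol/h
Reaction term: ξ·ΔH°_rxn = 412.3 × 8.44 = 3479.8 kJ/h
Sensible, feed 175→25 °C: -36270 kJ/h
Outlet flows (mol/h): A 1137.7, B 412.3
Sensible, products 25→221 °C: 47958 kJ/h
Q = ΔH = 15168 kJ/h = 4.2134 kW
Heat supplied = 4.2134 kW

Q_in = 4.21 kW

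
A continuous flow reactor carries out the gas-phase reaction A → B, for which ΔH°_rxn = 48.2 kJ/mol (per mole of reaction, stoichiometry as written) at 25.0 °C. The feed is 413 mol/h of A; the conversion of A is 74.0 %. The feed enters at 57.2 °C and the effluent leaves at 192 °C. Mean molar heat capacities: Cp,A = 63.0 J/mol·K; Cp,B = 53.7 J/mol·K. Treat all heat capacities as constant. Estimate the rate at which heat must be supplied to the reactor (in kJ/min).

Extent of reaction ξ = 0.740 × 413 = 305.62 mol/h
Reaction term: ξ·ΔH°_rxn = 305.62 × 48.2 = 14731 kJ/h
Sensible, feed 57.2→25 °C: -837.81 kJ/h
Outlet flows (mol/h): A 107.38, B 305.62
Sensible, products 25→192 °C: 3870.5 kJ/h
Q = ΔH = 17764 kJ/h = 4.9343 kW
Heat supplied = 296.06 kJ/min

Q_in = 296 kJ/min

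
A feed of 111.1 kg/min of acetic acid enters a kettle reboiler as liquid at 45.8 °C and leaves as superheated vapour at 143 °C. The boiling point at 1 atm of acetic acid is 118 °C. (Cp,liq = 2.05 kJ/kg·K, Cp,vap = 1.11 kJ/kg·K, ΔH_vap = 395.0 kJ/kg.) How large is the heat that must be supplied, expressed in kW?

liquid 45.8→118 °C: 148.01 kJ/kg
vaporisation at 118 °C: 395 kJ/kg
vapour 118→143 °C: 27.75 kJ/kg
Δh = 148.01 + 395 + 27.75 = 570.76 kJ/kg
Q = ṁ·Δh = 111.1 kg/min × 570.76 kJ/kg = 63411 kJ/min
|Q| = 1056.9 kW

Q = 1060 kW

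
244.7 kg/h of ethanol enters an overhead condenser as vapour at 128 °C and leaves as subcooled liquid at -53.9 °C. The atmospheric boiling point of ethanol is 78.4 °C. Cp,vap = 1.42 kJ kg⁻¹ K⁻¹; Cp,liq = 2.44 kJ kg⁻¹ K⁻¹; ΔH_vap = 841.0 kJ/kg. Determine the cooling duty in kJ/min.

vapour 128→78.4 °C: -70.432 kJ/kg
condensation at 78.4 °C: -841 kJ/kg
liquid 78.4→-53.9 °C: -322.81 kJ/kg
Δh = -70.432 + -841 + -322.81 = -1234.2 kJ/kg
Q = ṁ·Δh = 244.7 kg/h × -1234.2 kJ/kg = -302020 kJ/h
|Q| = 83.894 kW = 5033.7 kJ/min

Q_c = 5030 kJ/min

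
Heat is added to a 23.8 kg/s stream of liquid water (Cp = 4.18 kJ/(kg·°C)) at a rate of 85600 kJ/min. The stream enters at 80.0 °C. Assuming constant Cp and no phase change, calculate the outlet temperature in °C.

T_out = 94.3 °C

Q = 85600 kJ/min = 1426.7 kJ/s
ΔT = Q/(ṁ·Cp) = 1426.7/(23.8×4.18) = 14.341 K
T_out = 80.0 + 14.341 = 94.341 °C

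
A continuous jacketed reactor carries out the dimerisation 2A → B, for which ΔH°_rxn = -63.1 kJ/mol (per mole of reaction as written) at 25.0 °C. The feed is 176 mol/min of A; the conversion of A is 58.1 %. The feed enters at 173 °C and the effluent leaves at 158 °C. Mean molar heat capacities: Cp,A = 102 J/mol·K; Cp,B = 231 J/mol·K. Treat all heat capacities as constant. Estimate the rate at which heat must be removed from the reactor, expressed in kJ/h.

Extent of reaction ξ = 0.581 × 176 / 2 = 51.128 mol/min
Reaction term: ξ·ΔH°_rxn = 51.128 × -63.1 = -3226.2 kJ/min
Sensible, feed 173→25 °C: -2656.9 kJ/min
Outlet flows (mol/min): A 73.744, B 51.128
Sensible, products 25→158 °C: 2571.2 kJ/min
Q = ΔH = -3311.9 kJ/min = -55.198 kW
Heat removed = 198710 kJ/h

Q_out = 199000 kJ/h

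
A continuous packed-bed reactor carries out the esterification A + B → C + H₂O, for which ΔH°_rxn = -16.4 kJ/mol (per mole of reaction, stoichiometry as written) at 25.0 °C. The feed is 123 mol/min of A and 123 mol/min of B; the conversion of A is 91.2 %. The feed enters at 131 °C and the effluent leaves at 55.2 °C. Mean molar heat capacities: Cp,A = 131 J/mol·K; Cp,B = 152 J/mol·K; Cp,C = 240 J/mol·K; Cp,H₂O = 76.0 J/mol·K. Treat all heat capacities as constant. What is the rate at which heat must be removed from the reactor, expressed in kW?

Extent of reaction ξ = 0.912 × 123 = 112.18 mol/min
Reaction term: ξ·ΔH°_rxn = 112.18 × -16.4 = -1839.7 kJ/min
Sensible, feed 131→25 °C: -3689.8 kJ/min
Outlet flows (mol/min): A 10.824, B 10.824, C 112.18, H₂O 112.18
Sensible, products 25→55.2 °C: 1163 kJ/min
Q = ΔH = -4366.4 kJ/min = -72.774 kW
Heat removed = 72.774 kW

Q_out = 72.8 kW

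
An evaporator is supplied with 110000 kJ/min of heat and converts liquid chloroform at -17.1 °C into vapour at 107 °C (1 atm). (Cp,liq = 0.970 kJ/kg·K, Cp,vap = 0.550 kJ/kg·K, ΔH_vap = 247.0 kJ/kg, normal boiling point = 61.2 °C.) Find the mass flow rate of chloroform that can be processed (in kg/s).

Δh = 0.970×(61.2−-17.1) + 247.0 + 0.550×(107−61.2) = 348.14 kJ/kg
Q = 110000 kJ/min = 1833.3 kJ/s = 1833.3 kJ/s
ṁ = Q/Δh = 1833.3 / 348.14 = 5.2661 kg/s

ṁ = 5.27 kg/s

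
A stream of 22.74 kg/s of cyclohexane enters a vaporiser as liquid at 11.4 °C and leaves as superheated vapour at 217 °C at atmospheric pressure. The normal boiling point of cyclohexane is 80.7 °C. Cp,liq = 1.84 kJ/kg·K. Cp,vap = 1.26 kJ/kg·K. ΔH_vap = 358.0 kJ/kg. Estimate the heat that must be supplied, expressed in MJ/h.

liquid 11.4→80.7 °C: 127.51 kJ/kg
vaporisation at 80.7 °C: 358 kJ/kg
vapour 80.7→217 °C: 171.74 kJ/kg
Δh = 127.51 + 358 + 171.74 = 657.25 kJ/kg
Q = ṁ·Δh = 22.74 kg/s × 657.25 kJ/kg = 14946 kJ/s
|Q| = 14946 kW = 53805 MJ/h

Q = 53800 MJ/h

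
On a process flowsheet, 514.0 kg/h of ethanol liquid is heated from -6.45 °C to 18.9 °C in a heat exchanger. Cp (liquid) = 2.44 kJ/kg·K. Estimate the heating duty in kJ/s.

Q = 8.83 kJ/s

Q = ṁ·Cp·ΔT = 514.0 × 2.44 × (18.9 − -6.45) = 31793 kJ/h
Converting: 31793 / 3600 s = 8.8314 kW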